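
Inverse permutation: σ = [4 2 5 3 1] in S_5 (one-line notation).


To find σ⁻¹, swap domain and range:
σ(1) = 4 → σ⁻¹(4) = 1
σ(2) = 2 → σ⁻¹(2) = 2
σ(3) = 5 → σ⁻¹(5) = 3
σ(4) = 3 → σ⁻¹(3) = 4
σ(5) = 1 → σ⁻¹(1) = 5

σ⁻¹ = [5 2 4 1 3]


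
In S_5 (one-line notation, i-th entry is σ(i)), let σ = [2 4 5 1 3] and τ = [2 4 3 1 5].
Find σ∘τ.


σ∘τ: apply τ first, then σ
1 →τ 2 →σ 4
2 →τ 4 →σ 1
3 →τ 3 →σ 5
4 →τ 1 →σ 2
5 →τ 5 →σ 3

σ∘τ = [4 1 5 2 3]


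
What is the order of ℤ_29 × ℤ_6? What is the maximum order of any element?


|ℤ_29 × ℤ_6| = 29 × 6 = 174
Max element order = lcm(29,6) = 174
Cyclic? Yes (gcd=1)

|ℤ_29×ℤ_6| = 174, max element order = 174


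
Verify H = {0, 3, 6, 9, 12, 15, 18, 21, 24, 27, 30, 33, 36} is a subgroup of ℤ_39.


Subgroup test for H = {0, 3, 6, 9, 12, 15, 18, 21, 24, 27, 30, 33, 36} in (ℤ_39, +):
(1) 0 ∈ H? Yes
(2) Closure: for all a,b ∈ H, (a+b) mod 39 ∈ H? Yes
(3) Inverses: for all a ∈ H, -a mod 39 ∈ H? Yes

Yes, H is a subgroup of ℤ_39


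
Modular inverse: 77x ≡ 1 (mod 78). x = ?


Use the extended Euclidean algorithm to write 1 = 77·s + 78·t; then s mod 78 is the inverse.
Euclidean algorithm:
  77 = 0·78 + 77
  78 = 1·77 + 1
  77 = 77·1 + 0
gcd(77,78) = 1
Back-substitution gives: 77·(-1) + 78·(1) = 1
So 77⁻¹ ≡ -1 ≡ 77 (mod 78)
Check: 77 × 77 = 5929 ≡ 1 (mod 78) ✓

77⁻¹ ≡ 77 (mod 78)


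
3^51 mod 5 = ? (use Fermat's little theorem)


Fermat's little theorem: if p is prime and gcd(a,p)=1, then a^(p-1) ≡ 1 (mod p)
p = 5 is prime, gcd(3,5) = 1
Reduce exponent: 51 mod 4 = 3
So 3^51 ≡ 3^3 (mod 5)
3^3 mod 5 = 2

3^51 ≡ 2 (mod 5)


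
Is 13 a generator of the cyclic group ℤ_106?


g generates ℤ_n iff gcd(g, n) = 1
gcd(13, 106) = 1
Since gcd = 1, 13 is a generator.

Yes, 13 generates ℤ_106


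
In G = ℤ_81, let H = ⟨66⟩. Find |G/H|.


|⟨66⟩| = n / gcd(66, 81) = 81 / 3 = 27
H is normal (ℤ_81 is abelian).
|G/H| = |G| / |H| = 81 / 27 = 3

|G/H| = 3


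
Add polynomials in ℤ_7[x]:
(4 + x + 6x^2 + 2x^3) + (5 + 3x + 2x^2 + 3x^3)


Add coefficients mod 7:
x^0: 4 + 5 = 2 (mod 7)
x^1: 1 + 3 = 4 (mod 7)
x^2: 6 + 2 = 1 (mod 7)
x^3: 2 + 3 = 5 (mod 7)
Result: 2 + 4x + x^2 + 5x^3

f + g = 2 + 4x + x^2 + 5x^3


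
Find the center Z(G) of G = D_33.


Z(G) = {g ∈ G | gx = xg for all x ∈ G}
For odd n, Z(D_n) = {e}: no nontrivial rotation commutes with all reflections

Z(D_33) = {e}


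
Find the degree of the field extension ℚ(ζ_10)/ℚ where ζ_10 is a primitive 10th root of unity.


[ℚ(ζ_n):ℚ] = deg Φ_n(x) = φ(n). Here φ(10) = 4

[ℚ(ζ_10)/ℚ where ζ_10 is a primitive 10th root of unity] = 4


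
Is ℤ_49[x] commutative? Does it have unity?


ℤ_49 has zero divisors (7·7 ≡ 0), and these lift to constant zero divisors in ℤ_49[x]; so not an integral domain
Commutative: Yes
Integral domain: No
Has unity: Yes

ℤ_49[x]: Commutative=Yes, Unity=Yes


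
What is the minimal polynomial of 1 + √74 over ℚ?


Let α = 1 + √74. Then α - 1 = √74, so (α - 1)² = 74, giving α² - 2α - 73 = 0. Degree 2 and α ∉ ℚ, so this is the minimal polynomial.

Minimal polynomial: x² - 2x - 73


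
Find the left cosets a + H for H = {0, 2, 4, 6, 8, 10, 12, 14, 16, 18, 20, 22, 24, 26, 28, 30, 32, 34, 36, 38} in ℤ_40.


H = {0, 2, 4, 6, 8, 10, 12, 14, 16, 18, 20, 22, 24, 26, 28, 30, 32, 34, 36, 38}, |H| = 20
Number of cosets = |G|/|H| = 40/20 = 2
0 + H = {0, 2, 4, 6, 8, 10, 12, 14, 16, 18, 20, 22, 24, 26, 28, 30, 32, 34, 36, 38}
1 + H = {1, 3, 5, 7, 9, 11, 13, 15, 17, 19, 21, 23, 25, 27, 29, 31, 33, 35, 37, 39}

Cosets: 0+H={0,2,4,6,8,10,12,14,16,18,20,22,24,26,28,30,32,34,36,38}; 1+H={1,3,5,7,9,11,13,15,17,19,21,23,25,27,29,31,33,35,37,39}


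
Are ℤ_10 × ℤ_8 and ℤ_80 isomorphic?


Comparing ℤ_10 × ℤ_8 and ℤ_80:
gcd(10,8) = 2 ≠ 1. Max element order in ℤ_10×ℤ_8 is lcm(10,8) = 40 < 80, so it has no element of order 80

No, ℤ_10 × ℤ_8 ≇ ℤ_80


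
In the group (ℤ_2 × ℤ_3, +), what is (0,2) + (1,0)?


Operation: componentwise addition mod (2, 3)
(0,2) + (1,0) = ((a₁+b₁) mod 2, (a₂+b₂) mod 3) with a = (0,2), b = (1,0)

(0,2) + (1,0) = (1,2)


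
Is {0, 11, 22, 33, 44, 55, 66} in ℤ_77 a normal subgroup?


H = {0, 11, 22, 33, 44, 55, 66} in ℤ_77
ℤ_77 is abelian; every subgroup of an abelian group is normal

Yes, normal subgroup


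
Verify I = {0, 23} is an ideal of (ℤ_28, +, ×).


Check ideal conditions for I = {0, 23} in ℤ_28:
(1) I is an additive subgroup? No
(2) For r ∈ ℤ_28 and a ∈ I: r·a ∈ I? No  [counterexample: r=2, a=23, r·a mod 28 = 18 ∉ I]

No, I is not an ideal of ℤ_28


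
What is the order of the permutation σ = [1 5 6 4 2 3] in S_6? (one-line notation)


Cycle decomposition: (2 5) (3 6)
Cycle lengths: 2, 2
Order = lcm(2, 2) = 2

ord(σ) = 2


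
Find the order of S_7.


|S_n| = n! (number of permutations of n symbols)
|S_7| = 7! = 5040

|S_7| = 5040


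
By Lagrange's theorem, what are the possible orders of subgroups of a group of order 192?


Lagrange's theorem: |H| divides |G|
|G| = 192
Divisors of 192: 1, 2, 3, 4, 6, 8, 12, 16, 24, 32, 48, 64, 96, 192

Possible subgroup orders: {1, 2, 3, 4, 6, 8, 12, 16, 24, 32, 48, 64, 96, 192}


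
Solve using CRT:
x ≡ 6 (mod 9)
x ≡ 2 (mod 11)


m₁ = 9, m₂ = 11, gcd = 1, so CRT applies. M = m₁·m₂ = 99
Let M₁ = M/m₁ = 11, M₂ = M/m₂ = 9
Find y₁ ≡ M₁⁻¹ (mod m₁): 11⁻¹ ≡ 5 (mod 9)
Find y₂ ≡ M₂⁻¹ (mod m₂): 9⁻¹ ≡ 5 (mod 11)
x = a₁·M₁·y₁ + a₂·M₂·y₂ = 6·11·5 + 2·9·5 = 420
Reduce mod 99: x ≡ 24
Check: 24 mod 9 = 6 ✓, 24 mod 11 = 2 ✓

x ≡ 24 (mod 99)


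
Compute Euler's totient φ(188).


Factor n: 188 = 2^2 × 47
φ(n) = n · ∏(1 - 1/p) over distinct primes p | n
φ(188) = 188 · (1 - 1/2) · (1 - 1/47) = 92

φ(188) = 92


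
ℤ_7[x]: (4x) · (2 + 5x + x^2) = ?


Expand and collect like terms; reduce coefficients mod 7:
x^0: 0·2 = 0 ≡ 0 (mod 7)
x^1: 0·5 + 4·2 = 8 ≡ 1 (mod 7)
x^2: 0·1 + 4·5 = 20 ≡ 6 (mod 7)
x^3: 4·1 = 4 ≡ 4 (mod 7)
Result: x + 6x^2 + 4x^3

f · g = x + 6x^2 + 4x^3


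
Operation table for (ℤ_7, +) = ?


Elements: {0, 1, 2, 3, 4, 5, 6}
Operation: addition mod 7
Entry (a, b) = (a + b) mod 7

Cayley table:
  | 0 | 1 | 2 | 3 | 4 | 5 | 6
0 | 0 | 1 | 2 | 3 | 4 | 5 | 6
1 | 1 | 2 | 3 | 4 | 5 | 6 | 0
2 | 2 | 3 | 4 | 5 | 6 | 0 | 1
3 | 3 | 4 | 5 | 6 | 0 | 1 | 2
4 | 4 | 5 | 6 | 0 | 1 | 2 | 3
5 | 5 | 6 | 0 | 1 | 2 | 3 | 4
6 | 6 | 0 | 1 | 2 | 3 | 4 | 5


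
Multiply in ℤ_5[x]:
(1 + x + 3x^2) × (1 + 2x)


Expand and collect like terms; reduce coefficients mod 5:
x^0: 1·1 = 1 ≡ 1 (mod 5)
x^1: 1·2 + 1·1 = 3 ≡ 3 (mod 5)
x^2: 1·2 + 3·1 = 5 ≡ 0 (mod 5)
x^3: 3·2 = 6 ≡ 1 (mod 5)
Result: 1 + 3x + x^3

f · g = 1 + 3x + x^3


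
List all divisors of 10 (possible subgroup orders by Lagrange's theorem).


Lagrange's theorem: |H| divides |G|
|G| = 10
Divisors of 10: 1, 2, 5, 10

Possible subgroup orders: {1, 2, 5, 10}


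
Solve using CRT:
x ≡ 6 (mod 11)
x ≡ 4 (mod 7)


m₁ = 11, m₂ = 7, gcd = 1, so CRT applies. M = m₁·m₂ = 77
Let M₁ = M/m₁ = 7, M₂ = M/m₂ = 11
Find y₁ ≡ M₁⁻¹ (mod m₁): 7⁻¹ ≡ 8 (mod 11)
Find y₂ ≡ M₂⁻¹ (mod m₂): 11⁻¹ ≡ 2 (mod 7)
x = a₁·M₁·y₁ + a₂·M₂·y₂ = 6·7·8 + 4·11·2 = 424
Reduce mod 77: x ≡ 39
Check: 39 mod 11 = 6 ✓, 39 mod 7 = 4 ✓

x ≡ 39 (mod 77)


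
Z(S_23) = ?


Z(G) = {g ∈ G | gx = xg for all x ∈ G}
S_n is non-abelian for n ≥ 3; Z(S_23) is trivial

Z(S_23) = {e}


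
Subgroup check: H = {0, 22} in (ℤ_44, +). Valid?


Subgroup test for H = {0, 22} in (ℤ_44, +):
(1) 0 ∈ H? Yes
(2) Closure: for all a,b ∈ H, (a+b) mod 44 ∈ H? Yes
(3) Inverses: for all a ∈ H, -a mod 44 ∈ H? Yes

Yes, H is a subgroup of ℤ_44


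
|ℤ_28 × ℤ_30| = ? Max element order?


|ℤ_28 × ℤ_30| = 28 × 30 = 840
Max element order = lcm(28,30) = 420
Cyclic? No (gcd=2)

|ℤ_28×ℤ_30| = 840, max element order = 420


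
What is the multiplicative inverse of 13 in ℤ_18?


Use the extended Euclidean algorithm to write 1 = 13·s + 18·t; then s mod 18 is the inverse.
Euclidean algorithm:
  13 = 0·18 + 13
  18 = 1·13 + 5
  13 = 2·5 + 3
  5 = 1·3 + 2
  3 = 1·2 + 1
  2 = 2·1 + 0
gcd(13,18) = 1
Back-substitution gives: 13·(7) + 18·(-5) = 1
So 13⁻¹ ≡ 7 ≡ 7 (mod 18)
Check: 13 × 7 = 91 ≡ 1 (mod 18) ✓

13⁻¹ ≡ 7 (mod 18)


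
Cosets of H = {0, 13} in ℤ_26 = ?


H = {0, 13}, |H| = 2
Number of cosets = |G|/|H| = 26/2 = 13
0 + H = {0, 13}
1 + H = {1, 14}
2 + H = {2, 15}
3 + H = {3, 16}
4 + H = {4, 17}
5 + H = {5, 18}
6 + H = {6, 19}
7 + H = {7, 20}
8 + H = {8, 21}
9 + H = {9, 22}
10 + H = {10, 23}
11 + H = {11, 24}
12 + H = {12, 25}

Cosets: 0+H={0,13}; 1+H={1,14}; 2+H={2,15}; 3+H={3,16}; 4+H={4,17}; 5+H={5,18}; 6+H={6,19}; 7+H={7,20}; 8+H={8,21}; 9+H={9,22}; 10+H={10,23}; 11+H={11,24}; 12+H={12,25}


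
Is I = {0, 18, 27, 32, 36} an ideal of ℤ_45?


Check ideal conditions for I = {0, 18, 27, 32, 36} in ℤ_45:
(1) I is an additive subgroup? No
(2) For r ∈ ℤ_45 and a ∈ I: r·a ∈ I? No  [counterexample: r=2, a=27, r·a mod 45 = 9 ∉ I]

No, I is not an ideal of ℤ_45


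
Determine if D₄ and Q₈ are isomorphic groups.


Comparing D₄ and Q₈:
D₄ has 5 elements of order 2; Q₈ has only 1

No, D₄ ≇ Q₈


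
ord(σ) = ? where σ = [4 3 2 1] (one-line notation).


Cycle decomposition: (1 4) (2 3)
Cycle lengths: 2, 2
Order = lcm(2, 2) = 2

ord(σ) = 2


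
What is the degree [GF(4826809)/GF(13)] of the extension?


GF(4826809) = GF(13^6), so the extension degree is 6

[GF(4826809)/GF(13)] = 6


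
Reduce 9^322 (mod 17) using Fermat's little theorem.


Fermat's little theorem: if p is prime and gcd(a,p)=1, then a^(p-1) ≡ 1 (mod p)
p = 17 is prime, gcd(9,17) = 1
Reduce exponent: 322 mod 16 = 2
So 9^322 ≡ 9^2 (mod 17)
9^2 mod 17 = 13

9^322 ≡ 13 (mod 17)


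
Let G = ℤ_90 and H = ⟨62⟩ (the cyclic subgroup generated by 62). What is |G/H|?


|⟨62⟩| = n / gcd(62, 90) = 90 / 2 = 45
H is normal (ℤ_90 is abelian).
|G/H| = |G| / |H| = 90 / 45 = 2

|G/H| = 2


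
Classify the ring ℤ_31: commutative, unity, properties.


ℤ_31 is a commutative ring with unity 1; 31 is prime, so ℤ_31 is a field (hence an integral domain)
Commutative: Yes
Integral domain: Yes
Has unity: Yes

ℤ_31: Commutative=Yes, Unity=Yes


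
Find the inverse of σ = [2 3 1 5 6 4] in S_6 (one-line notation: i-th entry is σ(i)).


To find σ⁻¹, swap domain and range:
σ(1) = 2 → σ⁻¹(2) = 1
σ(2) = 3 → σ⁻¹(3) = 2
σ(3) = 1 → σ⁻¹(1) = 3
σ(4) = 5 → σ⁻¹(5) = 4
σ(5) = 6 → σ⁻¹(6) = 5
σ(6) = 4 → σ⁻¹(4) = 6

σ⁻¹ = [3 1 2 6 4 5]


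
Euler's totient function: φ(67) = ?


Factor n: 67 = 67
φ(n) = n · ∏(1 - 1/p) over distinct primes p | n
φ(67) = 67 · (1 - 1/67) = 66

φ(67) = 66


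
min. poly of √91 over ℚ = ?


√91 satisfies x² - 91 = 0, irreducible over ℚ since 91 is squarefree

Minimal polynomial: x² - 91


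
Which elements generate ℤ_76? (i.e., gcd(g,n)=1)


g generates ℤ_n iff gcd(g,n) = 1
Prime factors of 76: 2, 19
Generators are g ∈ {1,...,75} not divisible by any of these primes.
Generators: {1, 3, 5, 7, 9, 11, 13, 15, 17, 21, 23, 25, 27, 29, 31, 33, 35, 37, 39, 41, 43, 45, 47, 49, 51, 53, 55, 59, 61, 63, 65, 67, 69, 71, 73, 75}
Number of generators = φ(76) = 36

Generators of ℤ_76 = {1, 3, 5, 7, 9, 11, 13, 15, 17, 21, 23, 25, 27, 29, 31, 33, 35, 37, 39, 41, 43, 45, 47, 49, 51, 53, 55, 59, 61, 63, 65, 67, 69, 71, 73, 75}


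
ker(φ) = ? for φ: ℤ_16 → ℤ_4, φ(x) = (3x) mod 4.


Kernel = preimage of identity
ker(φ) = {x ∈ ℤ_16 : 3x ≡ 0 (mod 4)}. Since 4 | 16, φ is well-defined. The kernel is the cyclic subgroup ⟨4⟩ of ℤ_16 (order 4), i.e. {0, 4, 8, 12}

ker(φ) = {0, 4, 8, 12}


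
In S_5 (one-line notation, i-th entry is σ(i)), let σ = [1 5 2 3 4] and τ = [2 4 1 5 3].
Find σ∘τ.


σ∘τ: apply τ first, then σ
1 →τ 2 →σ 5
2 →τ 4 →σ 3
3 →τ 1 →σ 1
4 →τ 5 →σ 4
5 →τ 3 →σ 2

σ∘τ = [5 3 1 4 2]


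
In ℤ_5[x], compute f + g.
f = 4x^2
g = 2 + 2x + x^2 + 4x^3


Add coefficients mod 5:
x^0: 0 + 2 = 2 (mod 5)
x^1: 0 + 2 = 2 (mod 5)
x^2: 4 + 1 = 0 (mod 5)
x^3: 0 + 4 = 4 (mod 5)
Result: 2 + 2x + 4x^3

f + g = 2 + 2x + 4x^3


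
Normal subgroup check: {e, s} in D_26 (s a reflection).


H = {e, s} in D_26 (s a reflection)
r·s·r⁻¹ = sr⁻² ≠ s for n ≥ 3, so {e, s} is not closed under conjugation

No, not a normal subgroup


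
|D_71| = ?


|D_n| = 2n (n rotations and n reflections)
|D_71| = 2×71 = 142

|D_71| = 142


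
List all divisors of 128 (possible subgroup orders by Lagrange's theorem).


Lagrange's theorem: |H| divides |G|
|G| = 128
Divisors of 128: 1, 2, 4, 8, 16, 32, 64, 128

Possible subgroup orders: {1, 2, 4, 8, 16, 32, 64, 128}


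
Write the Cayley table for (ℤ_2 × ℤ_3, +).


Elements: {(0,0), (0,1), (0,2), (1,0), (1,1), (1,2)}
Operation: componentwise addition mod (2, 3)
Entry (a, b) = ((a₁+b₁) mod 2, (a₂+b₂) mod 3)

Cayley table:
      | (0,0) | (0,1) | (0,2) | (1,0) | (1,1) | (1,2)
(0,0) | (0,0) | (0,1) | (0,2) | (1,0) | (1,1) | (1,2)
(0,1) | (0,1) | (0,2) | (0,0) | (1,1) | (1,2) | (1,0)
(0,2) | (0,2) | (0,0) | (0,1) | (1,2) | (1,0) | (1,1)
(1,0) | (1,0) | (1,1) | (1,2) | (0,0) | (0,1) | (0,2)
(1,1) | (1,1) | (1,2) | (1,0) | (0,1) | (0,2) | (0,0)
(1,2) | (1,2) | (1,0) | (1,1) | (0,2) | (0,0) | (0,1)


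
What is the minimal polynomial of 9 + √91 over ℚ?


Let α = 9 + √91. Then α - 9 = √91, so (α - 9)² = 91, giving α² - 18α - 10 = 0. Degree 2 and α ∉ ℚ, so this is the minimal polynomial.

Minimal polynomial: x² - 18x - 10


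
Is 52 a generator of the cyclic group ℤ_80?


g generates ℤ_n iff gcd(g, n) = 1
gcd(52, 80) = 4
Since gcd = 4 ≠ 1, ⟨52⟩ has order 20 < 80, so 52 is not a generator.

No, 52 does not generate ℤ_80


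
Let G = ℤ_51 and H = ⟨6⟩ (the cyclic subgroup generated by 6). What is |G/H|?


|⟨6⟩| = n / gcd(6, 51) = 51 / 3 = 17
H is normal (ℤ_51 is abelian).
|G/H| = |G| / |H| = 51 / 17 = 3

|G/H| = 3


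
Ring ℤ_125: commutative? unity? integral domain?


ℤ_125 is a commutative ring with unity 1; 125 = 5×25 is composite, so 5·25 ≡ 0 gives zero divisors (not an integral domain)
Commutative: Yes
Integral domain: No
Has unity: Yes

ℤ_125: Commutative=Yes, Unity=Yes


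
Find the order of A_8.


|A_n| = n!/2 (even permutations)
|A_8| = 8!/2 = 40320/2 = 20160

|A_8| = 20160


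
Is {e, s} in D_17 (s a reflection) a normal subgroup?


H = {e, s} in D_17 (s a reflection)
r·s·r⁻¹ = sr⁻² ≠ s for n ≥ 3, so {e, s} is not closed under conjugation

No, not a normal subgroup


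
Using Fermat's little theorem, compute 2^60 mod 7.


Fermat's little theorem: if p is prime and gcd(a,p)=1, then a^(p-1) ≡ 1 (mod p)
p = 7 is prime, gcd(2,7) = 1
Reduce exponent: 60 mod 6 = 0
So 2^60 ≡ 2^0 (mod 7)
2^0 = 1

2^60 ≡ 1 (mod 7)


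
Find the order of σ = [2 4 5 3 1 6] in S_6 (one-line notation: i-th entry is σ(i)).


Cycle decomposition: (1 2 4 3 5)
Cycle lengths: 5
Order = lcm(5) = 5

ord(σ) = 5


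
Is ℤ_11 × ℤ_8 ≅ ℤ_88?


Comparing ℤ_11 × ℤ_8 and ℤ_88:
gcd(11,8) = 1, so ℤ_11 × ℤ_8 ≅ ℤ_88 (CRT)

Yes, ℤ_11 × ℤ_8 ≅ ℤ_88


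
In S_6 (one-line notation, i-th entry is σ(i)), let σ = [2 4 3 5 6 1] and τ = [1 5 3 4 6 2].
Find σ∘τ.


σ∘τ: apply τ first, then σ
1 →τ 1 →σ 2
2 →τ 5 →σ 6
3 →τ 3 →σ 3
4 →τ 4 →σ 5
5 →τ 6 →σ 1
6 →τ 2 →σ 4

σ∘τ = [2 6 3 5 1 4]


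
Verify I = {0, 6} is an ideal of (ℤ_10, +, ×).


Check ideal conditions for I = {0, 6} in ℤ_10:
(1) I is an additive subgroup? No
(2) For r ∈ ℤ_10 and a ∈ I: r·a ∈ I? No  [counterexample: r=2, a=6, r·a mod 10 = 2 ∉ I]

No, I is not an ideal of ℤ_10


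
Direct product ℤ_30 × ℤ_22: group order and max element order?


|ℤ_30 × ℤ_22| = 30 × 22 = 660
Max element order = lcm(30,22) = 330
Cyclic? No (gcd=2)

|ℤ_30×ℤ_22| = 660, max element order = 330


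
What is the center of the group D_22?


Z(G) = {g ∈ G | gx = xg for all x ∈ G}
For even n, Z(D_n) = {e, r^(n/2)}: the 180° rotation r^11 commutes with every reflection and rotation

Z(D_22) = {e, r^11}


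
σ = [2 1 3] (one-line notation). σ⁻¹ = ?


To find σ⁻¹, swap domain and range:
σ(1) = 2 → σ⁻¹(2) = 1
σ(2) = 1 → σ⁻¹(1) = 2
σ(3) = 3 → σ⁻¹(3) = 3

σ⁻¹ = [2 1 3]


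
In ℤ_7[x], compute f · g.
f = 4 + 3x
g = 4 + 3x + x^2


Expand and collect like terms; reduce coefficients mod 7:
x^0: 4·4 = 16 ≡ 2 (mod 7)
x^1: 4·3 + 3·4 = 24 ≡ 3 (mod 7)
x^2: 4·1 + 3·3 = 13 ≡ 6 (mod 7)
x^3: 3·1 = 3 ≡ 3 (mod 7)
Result: 2 + 3x + 6x^2 + 3x^3

f · g = 2 + 3x + 6x^2 + 3x^3


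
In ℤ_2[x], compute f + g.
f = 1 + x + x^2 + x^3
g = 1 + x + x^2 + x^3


Add coefficients mod 2:
x^0: 1 + 1 = 0 (mod 2)
x^1: 1 + 1 = 0 (mod 2)
x^2: 1 + 1 = 0 (mod 2)
x^3: 1 + 1 = 0 (mod 2)
Result: 0

f + g = 0


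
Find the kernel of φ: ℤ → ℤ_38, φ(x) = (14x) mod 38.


Kernel = preimage of identity
ker(φ) = {x ∈ ℤ : 14x ≡ 0 (mod 38)}. gcd(14,38) = 2, so 14x ≡ 0 (mod 38) ⟺ x ≡ 0 (mod 38/2 = 19). Hence ker(φ) = 19ℤ

ker(φ) = 19ℤ


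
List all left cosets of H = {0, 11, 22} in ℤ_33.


H = {0, 11, 22}, |H| = 3
Number of cosets = |G|/|H| = 33/3 = 11
0 + H = {0, 11, 22}
1 + H = {1, 12, 23}
2 + H = {2, 13, 24}
3 + H = {3, 14, 25}
4 + H = {4, 15, 26}
5 + H = {5, 16, 27}
6 + H = {6, 17, 28}
7 + H = {7, 18, 29}
8 + H = {8, 19, 30}
9 + H = {9, 20, 31}
10 + H = {10, 21, 32}

Cosets: 0+H={0,11,22}; 1+H={1,12,23}; 2+H={2,13,24}; 3+H={3,14,25}; 4+H={4,15,26}; 5+H={5,16,27}; 6+H={6,17,28}; 7+H={7,18,29}; 8+H={8,19,30}; 9+H={9,20,31}; 10+H={10,21,32}


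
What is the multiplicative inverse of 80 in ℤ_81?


Use the extended Euclidean algorithm to write 1 = 80·s + 81·t; then s mod 81 is the inverse.
Euclidean algorithm:
  80 = 0·81 + 80
  81 = 1·80 + 1
  80 = 80·1 + 0
gcd(80,81) = 1
Back-substitution gives: 80·(-1) + 81·(1) = 1
So 80⁻¹ ≡ -1 ≡ 80 (mod 81)
Check: 80 × 80 = 6400 ≡ 1 (mod 81) ✓

80⁻¹ ≡ 80 (mod 81)


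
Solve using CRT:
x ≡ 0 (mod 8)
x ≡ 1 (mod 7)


m₁ = 8, m₂ = 7, gcd = 1, so CRT applies. M = m₁·m₂ = 56
Let M₁ = M/m₁ = 7, M₂ = M/m₂ = 8
Find y₁ ≡ M₁⁻¹ (mod m₁): 7⁻¹ ≡ 7 (mod 8)
Find y₂ ≡ M₂⁻¹ (mod m₂): 8⁻¹ ≡ 1 (mod 7)
x = a₁·M₁·y₁ + a₂·M₂·y₂ = 0·7·7 + 1·8·1 = 8
Reduce mod 56: x ≡ 8
Check: 8 mod 8 = 0 ✓, 8 mod 7 = 1 ✓

x ≡ 8 (mod 56)


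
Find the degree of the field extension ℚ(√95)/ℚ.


√95 has minimal polynomial x² - 95 (irreducible over ℚ since 95 is squarefree)

[ℚ(√95)/ℚ] = 2


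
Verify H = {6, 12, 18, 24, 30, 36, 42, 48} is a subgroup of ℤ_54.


Subgroup test for H = {6, 12, 18, 24, 30, 36, 42, 48} in (ℤ_54, +):
(1) 0 ∈ H? No
(2) Closure: for all a,b ∈ H, (a+b) mod 54 ∈ H? No  [counterexample: 6 + 48 = 0 ∉ H]
(3) Inverses: for all a ∈ H, -a mod 54 ∈ H? Yes

No, H is not a subgroup of ℤ_54


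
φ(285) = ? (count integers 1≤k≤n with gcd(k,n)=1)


Factor n: 285 = 3 × 5 × 19
φ(n) = n · ∏(1 - 1/p) over distinct primes p | n
φ(285) = 285 · (1 - 1/3) · (1 - 1/5) · (1 - 1/19) = 144

φ(285) = 144


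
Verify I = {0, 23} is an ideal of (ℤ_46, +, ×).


Check ideal conditions for I = {0, 23} in ℤ_46:
(1) I is an additive subgroup? Yes
(2) For r ∈ ℤ_46 and a ∈ I: r·a ∈ I? Yes

Yes, I is an ideal of ℤ_46


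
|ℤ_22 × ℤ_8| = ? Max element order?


|ℤ_22 × ℤ_8| = 22 × 8 = 176
Max element order = lcm(22,8) = 88
Cyclic? No (gcd=2)

|ℤ_22×ℤ_8| = 176, max element order = 88


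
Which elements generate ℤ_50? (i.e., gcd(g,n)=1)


g generates ℤ_n iff gcd(g,n) = 1
Prime factors of 50: 2, 5
Generators are g ∈ {1,...,49} not divisible by any of these primes.
Generators: {1, 3, 7, 9, 11, 13, 17, 19, 21, 23, 27, 29, 31, 33, 37, 39, 41, 43, 47, 49}
Number of generators = φ(50) = 20

Generators of ℤ_50 = {1, 3, 7, 9, 11, 13, 17, 19, 21, 23, 27, 29, 31, 33, 37, 39, 41, 43, 47, 49}


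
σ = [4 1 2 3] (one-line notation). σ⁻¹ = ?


To find σ⁻¹, swap domain and range:
σ(1) = 4 → σ⁻¹(4) = 1
σ(2) = 1 → σ⁻¹(1) = 2
σ(3) = 2 → σ⁻¹(2) = 3
σ(4) = 3 → σ⁻¹(3) = 4

σ⁻¹ = [2 3 4 1]


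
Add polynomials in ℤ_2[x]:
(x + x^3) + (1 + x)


Add coefficients mod 2:
x^0: 0 + 1 = 1 (mod 2)
x^1: 1 + 1 = 0 (mod 2)
x^2: 0 + 0 = 0 (mod 2)
x^3: 1 + 0 = 1 (mod 2)
Result: 1 + x^3

f + g = 1 + x^3


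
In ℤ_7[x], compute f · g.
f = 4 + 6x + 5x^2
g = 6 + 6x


Expand and collect like terms; reduce coefficients mod 7:
x^0: 4·6 = 24 ≡ 3 (mod 7)
x^1: 4·6 + 6·6 = 60 ≡ 4 (mod 7)
x^2: 6·6 + 5·6 = 66 ≡ 3 (mod 7)
x^3: 5·6 = 30 ≡ 2 (mod 7)
Result: 3 + 4x + 3x^2 + 2x^3

f · g = 3 + 4x + 3x^2 + 2x^3


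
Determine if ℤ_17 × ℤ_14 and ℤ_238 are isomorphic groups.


Comparing ℤ_17 × ℤ_14 and ℤ_238:
gcd(17,14) = 1, so ℤ_17 × ℤ_14 ≅ ℤ_238 (CRT)

Yes, ℤ_17 × ℤ_14 ≅ ℤ_238


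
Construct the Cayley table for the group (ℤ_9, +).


Elements: {0, 1, 2, 3, 4, 5, 6, 7, 8}
Operation: addition mod 9
Entry (a, b) = (a + b) mod 9

Cayley table:
  | 0 | 1 | 2 | 3 | 4 | 5 | 6 | 7 | 8
0 | 0 | 1 | 2 | 3 | 4 | 5 | 6 | 7 | 8
1 | 1 | 2 | 3 | 4 | 5 | 6 | 7 | 8 | 0
2 | 2 | 3 | 4 | 5 | 6 | 7 | 8 | 0 | 1
3 | 3 | 4 | 5 | 6 | 7 | 8 | 0 | 1 | 2
4 | 4 | 5 | 6 | 7 | 8 | 0 | 1 | 2 | 3
5 | 5 | 6 | 7 | 8 | 0 | 1 | 2 | 3 | 4
6 | 6 | 7 | 8 | 0 | 1 | 2 | 3 | 4 | 5
7 | 7 | 8 | 0 | 1 | 2 | 3 | 4 | 5 | 6
8 | 8 | 0 | 1 | 2 | 3 | 4 | 5 | 6 | 7


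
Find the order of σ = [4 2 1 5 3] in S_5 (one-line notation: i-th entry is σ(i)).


Cycle decomposition: (1 4 5 3)
Cycle lengths: 4
Order = lcm(4) = 4

ord(σ) = 4


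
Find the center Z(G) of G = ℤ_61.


Z(G) = {g ∈ G | gx = xg for all x ∈ G}
ℤ_61 is abelian, so Z(G) = G

Z(ℤ_61) = ℤ_61


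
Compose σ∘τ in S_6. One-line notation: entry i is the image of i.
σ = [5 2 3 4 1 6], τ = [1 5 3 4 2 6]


σ∘τ: apply τ first, then σ
1 →τ 1 →σ 5
2 →τ 5 →σ 1
3 →τ 3 →σ 3
4 →τ 4 →σ 4
5 →τ 2 →σ 2
6 →τ 6 →σ 6

σ∘τ = [5 1 3 4 2 6]


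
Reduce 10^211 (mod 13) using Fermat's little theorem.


Fermat's little theorem: if p is prime and gcd(a,p)=1, then a^(p-1) ≡ 1 (mod p)
p = 13 is prime, gcd(10,13) = 1
Reduce exponent: 211 mod 12 = 7
So 10^211 ≡ 10^7 (mod 13)
10^7 mod 13 = 10

10^211 ≡ 10 (mod 13)


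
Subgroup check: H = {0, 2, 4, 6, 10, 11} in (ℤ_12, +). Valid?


Subgroup test for H = {0, 2, 4, 6, 10, 11} in (ℤ_12, +):
(1) 0 ∈ H? Yes
(2) Closure: for all a,b ∈ H, (a+b) mod 12 ∈ H? No  [counterexample: 2 + 6 = 8 ∉ H]
(3) Inverses: for all a ∈ H, -a mod 12 ∈ H? No

No, H is not a subgroup of ℤ_12


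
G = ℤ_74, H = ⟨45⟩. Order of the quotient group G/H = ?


|⟨45⟩| = n / gcd(45, 74) = 74 / 1 = 74
H is normal (ℤ_74 is abelian).
|G/H| = |G| / |H| = 74 / 74 = 1

|G/H| = 1


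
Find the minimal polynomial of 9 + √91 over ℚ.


Let α = 9 + √91. Then α - 9 = √91, so (α - 9)² = 91, giving α² - 18α - 10 = 0. Degree 2 and α ∉ ℚ, so this is the minimal polynomial.

Minimal polynomial: x² - 18x - 10


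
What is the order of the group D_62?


|D_n| = 2n (n rotations and n reflections)
|D_62| = 2×62 = 124

|D_62| = 124


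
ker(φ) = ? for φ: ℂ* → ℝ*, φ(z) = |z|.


Kernel = preimage of identity
ker(φ) = {z ∈ ℂ* | |z| = 1} = unit circle S¹

ker(φ) = S¹ (unit circle)


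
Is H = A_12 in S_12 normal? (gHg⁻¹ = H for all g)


H = A_12 in S_12
A_12 has index 2 in S_12, and every subgroup of index 2 is normal

Yes, normal subgroup


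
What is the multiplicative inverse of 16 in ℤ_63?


Use the extended Euclidean algorithm to write 1 = 16·s + 63·t; then s mod 63 is the inverse.
Euclidean algorithm:
  16 = 0·63 + 16
  63 = 3·16 + 15
  16 = 1·15 + 1
  15 = 15·1 + 0
gcd(16,63) = 1
Back-substitution gives: 16·(4) + 63·(-1) = 1
So 16⁻¹ ≡ 4 ≡ 4 (mod 63)
Check: 16 × 4 = 64 ≡ 1 (mod 63) ✓

16⁻¹ ≡ 4 (mod 63)


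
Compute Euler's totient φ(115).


Factor n: 115 = 5 × 23
φ(n) = n · ∏(1 - 1/p) over distinct primes p | n
φ(115) = 115 · (1 - 1/5) · (1 - 1/23) = 88

φ(115) = 88


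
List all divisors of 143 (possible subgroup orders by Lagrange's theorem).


Lagrange's theorem: |H| divides |G|
|G| = 143
Divisors of 143: 1, 11, 13, 143

Possible subgroup orders: {1, 11, 13, 143}


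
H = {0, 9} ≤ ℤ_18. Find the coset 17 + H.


17 + H = {17 + h (mod 18) : h ∈ H}
17+0=17, 17+9=8
17 + H = {8, 17} = 8 + H

17 + H = {8, 17}


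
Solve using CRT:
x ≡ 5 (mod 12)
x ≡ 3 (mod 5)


m₁ = 12, m₂ = 5, gcd = 1, so CRT applies. M = m₁·m₂ = 60
Let M₁ = M/m₁ = 5, M₂ = M/m₂ = 12
Find y₁ ≡ M₁⁻¹ (mod m₁): 5⁻¹ ≡ 5 (mod 12)
Find y₂ ≡ M₂⁻¹ (mod m₂): 12⁻¹ ≡ 3 (mod 5)
x = a₁·M₁·y₁ + a₂·M₂·y₂ = 5·5·5 + 3·12·3 = 233
Reduce mod 60: x ≡ 53
Check: 53 mod 12 = 5 ✓, 53 mod 5 = 3 ✓

x ≡ 53 (mod 60)


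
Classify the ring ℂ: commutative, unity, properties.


ℂ is a field: commutative, has unity, every nonzero element is a unit (hence an integral domain)
Commutative: Yes
Integral domain: Yes
Has unity: Yes

ℂ: Commutative=Yes, Unity=Yes


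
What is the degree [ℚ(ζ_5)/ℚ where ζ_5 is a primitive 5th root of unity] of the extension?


[ℚ(ζ_n):ℚ] = deg Φ_n(x) = φ(n). Here φ(5) = 4

[ℚ(ζ_5)/ℚ where ζ_5 is a primitive 5th root of unity] = 4


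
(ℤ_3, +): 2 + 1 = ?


Operation: addition mod 3
2 + 1 = (a + b) mod 3 with a = 2, b = 1

2 + 1 = 0


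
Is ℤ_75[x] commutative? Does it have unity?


ℤ_75 has zero divisors (3·25 ≡ 0), and these lift to constant zero divisors in ℤ_75[x]; so not an integral domain
Commutative: Yes
Integral domain: No
Has unity: Yes

ℤ_75[x]: Commutative=Yes, Unity=Yes


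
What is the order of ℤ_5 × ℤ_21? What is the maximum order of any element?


|ℤ_5 × ℤ_21| = 5 × 21 = 105
Max element order = lcm(5,21) = 105
Cyclic? Yes (gcd=1)

|ℤ_5×ℤ_21| = 105, max element order = 105


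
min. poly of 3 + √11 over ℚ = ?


Let α = 3 + √11. Then α - 3 = √11, so (α - 3)² = 11, giving α² - 6α - 2 = 0. Degree 2 and α ∉ ℚ, so this is the minimal polynomial.

Minimal polynomial: x² - 6x - 2


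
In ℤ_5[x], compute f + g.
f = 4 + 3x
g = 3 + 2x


Add coefficients mod 5:
x^0: 4 + 3 = 2 (mod 5)
x^1: 3 + 2 = 0 (mod 5)
Result: 2

f + g = 2


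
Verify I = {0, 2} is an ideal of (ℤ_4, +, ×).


Check ideal conditions for I = {0, 2} in ℤ_4:
(1) I is an additive subgroup? Yes
(2) For r ∈ ℤ_4 and a ∈ I: r·a ∈ I? Yes

Yes, I is an ideal of ℤ_4


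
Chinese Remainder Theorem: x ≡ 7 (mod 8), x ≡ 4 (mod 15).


m₁ = 8, m₂ = 15, gcd = 1, so CRT applies. M = m₁·m₂ = 120
Let M₁ = M/m₁ = 15, M₂ = M/m₂ = 8
Find y₁ ≡ M₁⁻¹ (mod m₁): 15⁻¹ ≡ 7 (mod 8)
Find y₂ ≡ M₂⁻¹ (mod m₂): 8⁻¹ ≡ 2 (mod 15)
x = a₁·M₁·y₁ + a₂·M₂·y₂ = 7·15·7 + 4·8·2 = 799
Reduce mod 120: x ≡ 79
Check: 79 mod 8 = 7 ✓, 79 mod 15 = 4 ✓

x ≡ 79 (mod 120)


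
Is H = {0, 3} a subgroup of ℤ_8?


Subgroup test for H = {0, 3} in (ℤ_8, +):
(1) 0 ∈ H? Yes
(2) Closure: for all a,b ∈ H, (a+b) mod 8 ∈ H? No  [counterexample: 3 + 3 = 6 ∉ H]
(3) Inverses: for all a ∈ H, -a mod 8 ∈ H? No

No, H is not a subgroup of ℤ_8


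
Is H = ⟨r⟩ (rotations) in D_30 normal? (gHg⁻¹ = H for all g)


H = ⟨r⟩ (rotations) in D_30
The rotation subgroup ⟨r⟩ has index 2 in D_30, so it is normal

Yes, normal subgroup


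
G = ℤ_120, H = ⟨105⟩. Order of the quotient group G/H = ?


|⟨105⟩| = n / gcd(105, 120) = 120 / 15 = 8
H is normal (ℤ_120 is abelian).
|G/H| = |G| / |H| = 120 / 8 = 15

|G/H| = 15


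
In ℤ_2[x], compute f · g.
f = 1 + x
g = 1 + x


Expand and collect like terms; reduce coefficients mod 2:
x^0: 1·1 = 1 ≡ 1 (mod 2)
x^1: 1·1 + 1·1 = 2 ≡ 0 (mod 2)
x^2: 1·1 = 1 ≡ 1 (mod 2)
Result: 1 + x^2

f · g = 1 + x^2


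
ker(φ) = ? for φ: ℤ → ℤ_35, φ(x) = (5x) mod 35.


Kernel = preimage of identity
ker(φ) = {x ∈ ℤ : 5x ≡ 0 (mod 35)}. gcd(5,35) = 5, so 5x ≡ 0 (mod 35) ⟺ x ≡ 0 (mod 35/5 = 7). Hence ker(φ) = 7ℤ

ker(φ) = 7ℤ


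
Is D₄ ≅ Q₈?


Comparing D₄ and Q₈:
D₄ has 5 elements of order 2; Q₈ has only 1

No, D₄ ≇ Q₈


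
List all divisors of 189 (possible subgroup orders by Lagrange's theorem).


Lagrange's theorem: |H| divides |G|
|G| = 189
Divisors of 189: 1, 3, 7, 9, 21, 27, 63, 189

Possible subgroup orders: {1, 3, 7, 9, 21, 27, 63, 189}


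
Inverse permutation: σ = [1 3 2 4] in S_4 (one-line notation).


To find σ⁻¹, swap domain and range:
σ(1) = 1 → σ⁻¹(1) = 1
σ(2) = 3 → σ⁻¹(3) = 2
σ(3) = 2 → σ⁻¹(2) = 3
σ(4) = 4 → σ⁻¹(4) = 4

σ⁻¹ = [1 3 2 4]


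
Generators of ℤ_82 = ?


g generates ℤ_n iff gcd(g,n) = 1
Prime factors of 82: 2, 41
Generators are g ∈ {1,...,81} not divisible by any of these primes.
Generators: {1, 3, 5, 7, 9, 11, 13, 15, 17, 19, 21, 23, 25, 27, 29, 31, 33, 35, 37, 39, 43, 45, 47, 49, 51, 53, 55, 57, 59, 61, 63, 65, 67, 69, 71, 73, 75, 77, 79, 81}
Number of generators = φ(82) = 40

Generators of ℤ_82 = {1, 3, 5, 7, 9, 11, 13, 15, 17, 19, 21, 23, 25, 27, 29, 31, 33, 35, 37, 39, 43, 45, 47, 49, 51, 53, 55, 57, 59, 61, 63, 65, 67, 69, 71, 73, 75, 77, 79, 81}


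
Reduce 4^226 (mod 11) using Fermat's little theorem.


Fermat's little theorem: if p is prime and gcd(a,p)=1, then a^(p-1) ≡ 1 (mod p)
p = 11 is prime, gcd(4,11) = 1
Reduce exponent: 226 mod 10 = 6
So 4^226 ≡ 4^6 (mod 11)
4^6 mod 11 = 4

4^226 ≡ 4 (mod 11)


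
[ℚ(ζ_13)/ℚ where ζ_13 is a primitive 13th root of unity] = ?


[ℚ(ζ_n):ℚ] = deg Φ_n(x) = φ(n). Here φ(13) = 12

[ℚ(ζ_13)/ℚ where ζ_13 is a primitive 13th root of unity] = 12


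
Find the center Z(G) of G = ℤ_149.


Z(G) = {g ∈ G | gx = xg for all x ∈ G}
ℤ_149 is abelian, so Z(G) = G

Z(ℤ_149) = ℤ_149


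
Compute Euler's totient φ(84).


Factor n: 84 = 2^2 × 3 × 7
φ(n) = n · ∏(1 - 1/p) over distinct primes p | n
φ(84) = 84 · (1 - 1/2) · (1 - 1/3) · (1 - 1/7) = 24

φ(84) = 24


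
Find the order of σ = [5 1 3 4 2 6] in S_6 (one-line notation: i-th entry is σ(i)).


Cycle decomposition: (1 5 2)
Cycle lengths: 3
Order = lcm(3) = 3

ord(σ) = 3


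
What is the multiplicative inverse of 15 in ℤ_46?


Use the extended Euclidean algorithm to write 1 = 15·s + 46·t; then s mod 46 is the inverse.
Euclidean algorithm:
  15 = 0·46 + 15
  46 = 3·15 + 1
  15 = 15·1 + 0
gcd(15,46) = 1
Back-substitution gives: 15·(-3) + 46·(1) = 1
So 15⁻¹ ≡ -3 ≡ 43 (mod 46)
Check: 15 × 43 = 645 ≡ 1 (mod 46) ✓

15⁻¹ ≡ 43 (mod 46)


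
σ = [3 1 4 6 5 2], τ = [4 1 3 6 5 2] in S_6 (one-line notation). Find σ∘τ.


σ∘τ: apply τ first, then σ
1 →τ 4 →σ 6
2 →τ 1 →σ 3
3 →τ 3 →σ 4
4 →τ 6 →σ 2
5 →τ 5 →σ 5
6 →τ 2 →σ 1

σ∘τ = [6 3 4 2 5 1]


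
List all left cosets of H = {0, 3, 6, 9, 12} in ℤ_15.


H = {0, 3, 6, 9, 12}, |H| = 5
Number of cosets = |G|/|H| = 15/5 = 3
0 + H = {0, 3, 6, 9, 12}
1 + H = {1, 4, 7, 10, 13}
2 + H = {2, 5, 8, 11, 14}

Cosets: 0+H={0,3,6,9,12}; 1+H={1,4,7,10,13}; 2+H={2,5,8,11,14}


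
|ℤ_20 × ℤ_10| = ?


|A × B| = |A| · |B|
|ℤ_20 × ℤ_10| = 20 × 10 = 200

|ℤ_20 × ℤ_10| = 200


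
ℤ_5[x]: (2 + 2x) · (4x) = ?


Expand and collect like terms; reduce coefficients mod 5:
x^0: 2·0 = 0 ≡ 0 (mod 5)
x^1: 2·4 + 2·0 = 8 ≡ 3 (mod 5)
x^2: 2·4 = 8 ≡ 3 (mod 5)
Result: 3x + 3x^2

f · g = 3x + 3x^2


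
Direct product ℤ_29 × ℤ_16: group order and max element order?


|ℤ_29 × ℤ_16| = 29 × 16 = 464
Max element order = lcm(29,16) = 464
Cyclic? Yes (gcd=1)

|ℤ_29×ℤ_16| = 464, max element order = 464


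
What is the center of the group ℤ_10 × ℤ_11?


Z(G) = {g ∈ G | gx = xg for all x ∈ G}
Direct product of abelian groups is abelian, so Z(G) = G

Z(ℤ_10 × ℤ_11) = ℤ_10 × ℤ_11


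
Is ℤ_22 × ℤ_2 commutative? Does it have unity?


Direct product ring; commutative with unity (1,1); but (1,0)·(0,1) = (0,0) gives zero divisors, so not an integral domain
Commutative: Yes
Integral domain: No
Has unity: Yes

ℤ_22 × ℤ_2: Commutative=Yes, Unity=Yes


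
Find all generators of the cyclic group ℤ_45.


g generates ℤ_n iff gcd(g,n) = 1
Prime factors of 45: 3, 5
Generators are g ∈ {1,...,44} not divisible by any of these primes.
Generators: {1, 2, 4, 7, 8, 11, 13, 14, 16, 17, 19, 22, 23, 26, 28, 29, 31, 32, 34, 37, 38, 41, 43, 44}
Number of generators = φ(45) = 24

Generators of ℤ_45 = {1, 2, 4, 7, 8, 11, 13, 14, 16, 17, 19, 22, 23, 26, 28, 29, 31, 32, 34, 37, 38, 41, 43, 44}


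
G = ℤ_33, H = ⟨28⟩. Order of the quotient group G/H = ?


|⟨28⟩| = n / gcd(28, 33) = 33 / 1 = 33
H is normal (ℤ_33 is abelian).
|G/H| = |G| / |H| = 33 / 33 = 1

|G/H| = 1


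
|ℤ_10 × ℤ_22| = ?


|A × B| = |A| · |B|
|ℤ_10 × ℤ_22| = 10 × 22 = 220

|ℤ_10 × ℤ_22| = 220


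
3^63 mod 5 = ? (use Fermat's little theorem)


Fermat's little theorem: if p is prime and gcd(a,p)=1, then a^(p-1) ≡ 1 (mod p)
p = 5 is prime, gcd(3,5) = 1
Reduce exponent: 63 mod 4 = 3
So 3^63 ≡ 3^3 (mod 5)
3^3 mod 5 = 2

3^63 ≡ 2 (mod 5)


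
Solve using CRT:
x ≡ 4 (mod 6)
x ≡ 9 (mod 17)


m₁ = 6, m₂ = 17, gcd = 1, so CRT applies. M = m₁·m₂ = 102
Let M₁ = M/m₁ = 17, M₂ = M/m₂ = 6
Find y₁ ≡ M₁⁻¹ (mod m₁): 17⁻¹ ≡ 5 (mod 6)
Find y₂ ≡ M₂⁻¹ (mod m₂): 6⁻¹ ≡ 3 (mod 17)
x = a₁·M₁·y₁ + a₂·M₂·y₂ = 4·17·5 + 9·6·3 = 502
Reduce mod 102: x ≡ 94
Check: 94 mod 6 = 4 ✓, 94 mod 17 = 9 ✓

x ≡ 94 (mod 102)


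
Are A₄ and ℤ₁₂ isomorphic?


Comparing A₄ and ℤ₁₂:
A₄ is non-abelian, ℤ₁₂ is abelian

No, A₄ ≇ ℤ₁₂


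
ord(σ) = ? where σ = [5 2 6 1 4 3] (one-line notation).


Cycle decomposition: (1 5 4) (3 6)
Cycle lengths: 3, 2
Order = lcm(3, 2) = 6

ord(σ) = 6


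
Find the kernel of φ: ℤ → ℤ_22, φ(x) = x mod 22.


Kernel = preimage of identity
ker(φ) = {x ∈ ℤ : x ≡ 0 (mod 22)} = 22ℤ = {0, ±22, ±44, ...}

ker(φ) = 22ℤ


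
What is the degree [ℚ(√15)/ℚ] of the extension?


√15 has minimal polynomial x² - 15 (irreducible over ℚ since 15 is squarefree)

[ℚ(√15)/ℚ] = 2


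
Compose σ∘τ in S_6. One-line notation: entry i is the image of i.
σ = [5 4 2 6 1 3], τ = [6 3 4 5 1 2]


σ∘τ: apply τ first, then σ
1 →τ 6 →σ 3
2 →τ 3 →σ 2
3 →τ 4 →σ 6
4 →τ 5 →σ 1
5 →τ 1 →σ 5
6 →τ 2 →σ 4

σ∘τ = [3 2 6 1 5 4]


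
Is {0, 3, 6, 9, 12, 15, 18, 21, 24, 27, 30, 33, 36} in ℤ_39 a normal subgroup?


H = {0, 3, 6, 9, 12, 15, 18, 21, 24, 27, 30, 33, 36} in ℤ_39
ℤ_39 is abelian; every subgroup of an abelian group is normal

Yes, normal subgroup


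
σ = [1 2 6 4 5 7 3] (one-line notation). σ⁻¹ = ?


To find σ⁻¹, swap domain and range:
σ(1) = 1 → σ⁻¹(1) = 1
σ(2) = 2 → σ⁻¹(2) = 2
σ(3) = 6 → σ⁻¹(6) = 3
σ(4) = 4 → σ⁻¹(4) = 4
σ(5) = 5 → σ⁻¹(5) = 5
σ(6) = 7 → σ⁻¹(7) = 6
σ(7) = 3 → σ⁻¹(3) = 7

σ⁻¹ = [1 2 7 4 5 3 6]


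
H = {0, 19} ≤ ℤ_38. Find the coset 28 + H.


28 + H = {28 + h (mod 38) : h ∈ H}
28+0=28, 28+19=9
28 + H = {9, 28} = 9 + H

28 + H = {9, 28}


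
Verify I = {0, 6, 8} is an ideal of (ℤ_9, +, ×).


Check ideal conditions for I = {0, 6, 8} in ℤ_9:
(1) I is an additive subgroup? No
(2) For r ∈ ℤ_9 and a ∈ I: r·a ∈ I? No  [counterexample: r=2, a=6, r·a mod 9 = 3 ∉ I]

No, I is not an ideal of ℤ_9


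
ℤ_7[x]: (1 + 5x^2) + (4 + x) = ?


Add coefficients mod 7:
x^0: 1 + 4 = 5 (mod 7)
x^1: 0 + 1 = 1 (mod 7)
x^2: 5 + 0 = 5 (mod 7)
Result: 5 + x + 5x^2

f + g = 5 + x + 5x^2


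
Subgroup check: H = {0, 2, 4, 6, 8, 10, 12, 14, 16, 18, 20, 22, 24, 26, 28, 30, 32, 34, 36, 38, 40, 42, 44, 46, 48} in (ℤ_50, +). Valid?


Subgroup test for H = {0, 2, 4, 6, 8, 10, 12, 14, 16, 18, 20, 22, 24, 26, 28, 30, 32, 34, 36, 38, 40, 42, 44, 46, 48} in (ℤ_50, +):
(1) 0 ∈ H? Yes
(2) Closure: for all a,b ∈ H, (a+b) mod 50 ∈ H? Yes
(3) Inverses: for all a ∈ H, -a mod 50 ∈ H? Yes

Yes, H is a subgroup of ℤ_50


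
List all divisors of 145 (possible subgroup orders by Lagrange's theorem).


Lagrange's theorem: |H| divides |G|
|G| = 145
Divisors of 145: 1, 5, 29, 145

Possible subgroup orders: {1, 5, 29, 145}


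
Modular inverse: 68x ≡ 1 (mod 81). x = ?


Use the extended Euclidean algorithm to write 1 = 68·s + 81·t; then s mod 81 is the inverse.
Euclidean algorithm:
  68 = 0·81 + 68
  81 = 1·68 + 13
  68 = 5·13 + 3
  13 = 4·3 + 1
  3 = 3·1 + 0
gcd(68,81) = 1
Back-substitution gives: 68·(-25) + 81·(21) = 1
So 68⁻¹ ≡ -25 ≡ 56 (mod 81)
Check: 68 × 56 = 3808 ≡ 1 (mod 81) ✓

68⁻¹ ≡ 56 (mod 81)


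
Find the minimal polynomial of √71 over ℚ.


√71 satisfies x² - 71 = 0, irreducible over ℚ since 71 is squarefree

Minimal polynomial: x² - 71


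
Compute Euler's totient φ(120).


Factor n: 120 = 2^3 × 3 × 5
φ(n) = n · ∏(1 - 1/p) over distinct primes p | n
φ(120) = 120 · (1 - 1/2) · (1 - 1/3) · (1 - 1/5) = 32

φ(120) = 32


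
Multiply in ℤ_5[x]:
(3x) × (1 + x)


Expand and collect like terms; reduce coefficients mod 5:
x^0: 0·1 = 0 ≡ 0 (mod 5)
x^1: 0·1 + 3·1 = 3 ≡ 3 (mod 5)
x^2: 3·1 = 3 ≡ 3 (mod 5)
Result: 3x + 3x^2

f · g = 3x + 3x^2


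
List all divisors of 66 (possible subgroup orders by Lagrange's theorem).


Lagrange's theorem: |H| divides |G|
|G| = 66
Divisors of 66: 1, 2, 3, 6, 11, 22, 33, 66

Possible subgroup orders: {1, 2, 3, 6, 11, 22, 33, 66}


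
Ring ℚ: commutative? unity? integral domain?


ℚ is a field: commutative, has unity, every nonzero element is a unit (hence an integral domain)
Commutative: Yes
Integral domain: Yes
Has unity: Yes

ℚ: Commutative=Yes, Unity=Yes


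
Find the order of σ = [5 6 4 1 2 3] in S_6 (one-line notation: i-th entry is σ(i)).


Cycle decomposition: (1 5 2 6 3 4)
Cycle lengths: 6
Order = lcm(6) = 6

ord(σ) = 6


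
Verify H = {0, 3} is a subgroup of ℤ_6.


Subgroup test for H = {0, 3} in (ℤ_6, +):
(1) 0 ∈ H? Yes
(2) Closure: for all a,b ∈ H, (a+b) mod 6 ∈ H? Yes
(3) Inverses: for all a ∈ H, -a mod 6 ∈ H? Yes

Yes, H is a subgroup of ℤ_6


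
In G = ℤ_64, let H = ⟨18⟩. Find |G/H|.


|⟨18⟩| = n / gcd(18, 64) = 64 / 2 = 32
H is normal (ℤ_64 is abelian).
|G/H| = |G| / |H| = 64 / 32 = 2

|G/H| = 2


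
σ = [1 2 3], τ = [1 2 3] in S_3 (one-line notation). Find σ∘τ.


σ∘τ: apply τ first, then σ
1 →τ 1 →σ 1
2 →τ 2 →σ 2
3 →τ 3 →σ 3

σ∘τ = [1 2 3]


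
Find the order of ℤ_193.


ℤ_n has n elements.

|ℤ_193| = 193
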